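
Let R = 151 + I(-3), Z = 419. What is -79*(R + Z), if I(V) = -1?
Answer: -44951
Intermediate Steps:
R = 150 (R = 151 - 1 = 150)
-79*(R + Z) = -79*(150 + 419) = -79*569 = -44951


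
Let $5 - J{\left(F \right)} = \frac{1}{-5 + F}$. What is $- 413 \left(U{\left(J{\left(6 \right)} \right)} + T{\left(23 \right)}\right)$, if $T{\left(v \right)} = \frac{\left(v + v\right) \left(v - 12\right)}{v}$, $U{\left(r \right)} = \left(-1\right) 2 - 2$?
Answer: $-7434$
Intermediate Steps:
$J{\left(F \right)} = 5 - \frac{1}{-5 + F}$
$U{\left(r \right)} = -4$ ($U{\left(r \right)} = -2 - 2 = -4$)
$T{\left(v \right)} = -24 + 2 v$ ($T{\left(v \right)} = \frac{2 v \left(-12 + v\right)}{v} = -24 + 2 v$)
$- 413 \left(U{\left(J{\left(6 \right)} \right)} + T{\left(23 \right)}\right) = - 413 \left(-4 + \left(-24 + 2 \cdot 23\right)\right) = - 413 \left(-4 + \left(-24 + 46\right)\right) = - 413 \left(-4 + 22\right) = \left(-413\right) 18 = -7434$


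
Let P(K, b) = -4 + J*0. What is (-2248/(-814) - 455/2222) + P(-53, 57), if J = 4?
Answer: -118643/82214 ≈ -1.4431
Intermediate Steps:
P(K, b) = -4 (P(K, b) = -4 + 4*0 = -4 + 0 = -4)
(-2248/(-814) - 455/2222) + P(-53, 57) = (-2248/(-814) - 455/2222) - 4 = (-2248*(-1/814) - 455*1/2222) - 4 = (1124/407 - 455/2222) - 4 = 210213/82214 - 4 = -118643/82214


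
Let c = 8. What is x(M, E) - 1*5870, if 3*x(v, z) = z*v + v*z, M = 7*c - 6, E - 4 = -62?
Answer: -23410/3 ≈ -7803.3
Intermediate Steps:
E = -58 (E = 4 - 62 = -58)
M = 50 (M = 7*8 - 6 = 56 - 6 = 50)
x(v, z) = 2*v*z/3 (x(v, z) = (z*v + v*z)/3 = (v*z + v*z)/3 = (2*v*z)/3 = 2*v*z/3)
x(M, E) - 1*5870 = (⅔)*50*(-58) - 1*5870 = -5800/3 - 5870 = -23410/3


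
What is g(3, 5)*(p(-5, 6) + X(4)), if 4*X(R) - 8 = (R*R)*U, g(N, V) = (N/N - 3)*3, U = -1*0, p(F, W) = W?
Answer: -48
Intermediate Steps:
U = 0
g(N, V) = -6 (g(N, V) = (1 - 3)*3 = -2*3 = -6)
X(R) = 2 (X(R) = 2 + ((R*R)*0)/4 = 2 + (R²*0)/4 = 2 + (¼)*0 = 2 + 0 = 2)
g(3, 5)*(p(-5, 6) + X(4)) = -6*(6 + 2) = -6*8 = -48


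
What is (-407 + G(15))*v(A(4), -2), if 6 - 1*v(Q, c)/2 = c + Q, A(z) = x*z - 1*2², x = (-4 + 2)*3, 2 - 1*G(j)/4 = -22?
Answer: -22392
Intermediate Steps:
G(j) = 96 (G(j) = 8 - 4*(-22) = 8 + 88 = 96)
x = -6 (x = -2*3 = -6)
A(z) = -4 - 6*z (A(z) = -6*z - 1*2² = -6*z - 1*4 = -6*z - 4 = -4 - 6*z)
v(Q, c) = 12 - 2*Q - 2*c (v(Q, c) = 12 - 2*(c + Q) = 12 - 2*(Q + c) = 12 + (-2*Q - 2*c) = 12 - 2*Q - 2*c)
(-407 + G(15))*v(A(4), -2) = (-407 + 96)*(12 - 2*(-4 - 6*4) - 2*(-2)) = -311*(12 - 2*(-4 - 24) + 4) = -311*(12 - 2*(-28) + 4) = -311*(12 + 56 + 4) = -311*72 = -22392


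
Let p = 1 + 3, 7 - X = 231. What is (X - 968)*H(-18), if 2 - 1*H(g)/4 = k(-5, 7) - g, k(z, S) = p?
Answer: 95360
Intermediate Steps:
X = -224 (X = 7 - 1*231 = 7 - 231 = -224)
p = 4
k(z, S) = 4
H(g) = -8 + 4*g (H(g) = 8 - 4*(4 - g) = 8 + (-16 + 4*g) = -8 + 4*g)
(X - 968)*H(-18) = (-224 - 968)*(-8 + 4*(-18)) = -1192*(-8 - 72) = -1192*(-80) = 95360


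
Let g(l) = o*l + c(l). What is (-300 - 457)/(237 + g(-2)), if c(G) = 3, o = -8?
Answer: -757/256 ≈ -2.9570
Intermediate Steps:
g(l) = 3 - 8*l (g(l) = -8*l + 3 = 3 - 8*l)
(-300 - 457)/(237 + g(-2)) = (-300 - 457)/(237 + (3 - 8*(-2))) = -757/(237 + (3 + 16)) = -757/(237 + 19) = -757/256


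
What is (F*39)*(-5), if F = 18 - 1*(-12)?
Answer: -5850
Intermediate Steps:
F = 30 (F = 18 + 12 = 30)
(F*39)*(-5) = (30*39)*(-5) = 1170*(-5) = -5850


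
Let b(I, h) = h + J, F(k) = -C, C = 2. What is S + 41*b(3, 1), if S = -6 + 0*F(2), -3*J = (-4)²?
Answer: -551/3 ≈ -183.67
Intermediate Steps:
J = -16/3 (J = -⅓*(-4)² = -⅓*16 = -16/3 ≈ -5.3333)
F(k) = -2 (F(k) = -1*2 = -2)
b(I, h) = -16/3 + h (b(I, h) = h - 16/3 = -16/3 + h)
S = -6 (S = -6 + 0*(-2) = -6 + 0 = -6)
S + 41*b(3, 1) = -6 + 41*(-16/3 + 1) = -6 + 41*(-13/3) = -6 - 533/3 = -551/3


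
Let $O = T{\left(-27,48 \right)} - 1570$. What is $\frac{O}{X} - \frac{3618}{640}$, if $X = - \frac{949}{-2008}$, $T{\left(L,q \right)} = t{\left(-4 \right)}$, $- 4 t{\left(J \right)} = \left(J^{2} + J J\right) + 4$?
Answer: $- \frac{1016318981}{303680} \approx -3346.7$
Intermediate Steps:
$t{\left(J \right)} = -1 - \frac{J^{2}}{2}$ ($t{\left(J \right)} = - \frac{\left(J^{2} + J J\right) + 4}{4} = - \frac{\left(J^{2} + J^{2}\right) + 4}{4} = - \frac{2 J^{2} + 4}{4} = - \frac{4 + 2 J^{2}}{4} = -1 - \frac{J^{2}}{2}$)
$T{\left(L,q \right)} = -9$ ($T{\left(L,q \right)} = -1 - \frac{\left(-4\right)^{2}}{2} = -1 - 8 = -9$)
$X = \frac{949}{2008}$ ($X = \left(-949\right) \left(- \frac{1}{2008}\right) = \frac{949}{2008} \approx 0.47261$)
$O = -1579$ ($O = -9 - 1570 = -1579$)
$\frac{O}{X} - \frac{3618}{640} = - \frac{1579}{\frac{949}{2008}} - \frac{3618}{640} = \left(-1579\right) \frac{2008}{949} - \frac{1809}{320} = - \frac{3170632}{949} - \frac{1809}{320} = - \frac{1016318981}{303680}$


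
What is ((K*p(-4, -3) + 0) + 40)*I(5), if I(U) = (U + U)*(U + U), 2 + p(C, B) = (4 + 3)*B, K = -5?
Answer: 15500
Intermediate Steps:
p(C, B) = -2 + 7*B (p(C, B) = -2 + (4 + 3)*B = -2 + 7*B)
I(U) = 4*U**2 (I(U) = (2*U)*(2*U) = 4*U**2)
((K*p(-4, -3) + 0) + 40)*I(5) = ((-5*(-2 + 7*(-3)) + 0) + 40)*(4*5**2) = ((-5*(-2 - 21) + 0) + 40)*(4*25) = ((-5*(-23) + 0) + 40)*100 = ((115 + 0) + 40)*100 = (115 + 40)*100 = 155*100 = 15500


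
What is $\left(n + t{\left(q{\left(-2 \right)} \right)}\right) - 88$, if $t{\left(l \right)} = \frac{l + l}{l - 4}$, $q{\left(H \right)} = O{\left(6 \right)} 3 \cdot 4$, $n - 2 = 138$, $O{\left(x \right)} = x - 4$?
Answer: $\frac{272}{5} \approx 54.4$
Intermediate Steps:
$O{\left(x \right)} = -4 + x$
$n = 140$ ($n = 2 + 138 = 140$)
$q{\left(H \right)} = 24$ ($q{\left(H \right)} = \left(-4 + 6\right) 3 \cdot 4 = 2 \cdot 3 \cdot 4 = 6 \cdot 4 = 24$)
$t{\left(l \right)} = \frac{2 l}{-4 + l}$
$\left(n + t{\left(q{\left(-2 \right)} \right)}\right) - 88 = \left(140 + 2 \cdot 24 \frac{1}{-4 + 24}\right) - 88 = \left(140 + 2 \cdot 24 \cdot \frac{1}{20}\right) - 88 = \left(140 + \frac{12}{5}\right) - 88 = \frac{712}{5} - 88 = \frac{272}{5}$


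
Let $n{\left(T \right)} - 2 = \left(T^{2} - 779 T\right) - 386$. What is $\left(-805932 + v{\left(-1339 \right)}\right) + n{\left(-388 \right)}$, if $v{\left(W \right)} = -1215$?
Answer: $-354735$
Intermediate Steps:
$n{\left(T \right)} = -384 + T^{2} - 779 T$ ($n{\left(T \right)} = 2 - \left(386 - T^{2} + 779 T\right) = -384 + T^{2} - 779 T$)
$\left(-805932 + v{\left(-1339 \right)}\right) + n{\left(-388 \right)} = \left(-805932 - 1215\right) - \left(-301868 - 150544\right) = -807147 + \left(-384 + 150544 + 302252\right) = -807147 + 452412 = -354735$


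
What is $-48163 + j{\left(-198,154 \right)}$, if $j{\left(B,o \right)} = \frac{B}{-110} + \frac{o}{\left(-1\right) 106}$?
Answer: $- \frac{12763103}{265} \approx -48163.0$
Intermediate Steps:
$j{\left(B,o \right)} = - \frac{o}{106} - \frac{B}{110}$ ($j{\left(B,o \right)} = B \left(- \frac{1}{110}\right) + \frac{o}{-106} = - \frac{B}{110} + o \left(- \frac{1}{106}\right) = - \frac{B}{110} - \frac{o}{106} = - \frac{o}{106} - \frac{B}{110}$)
$-48163 + j{\left(-198,154 \right)} = -48163 - - \frac{92}{265} = -48163 + \left(- \frac{77}{53} + \frac{9}{5}\right) = -48163 + \frac{92}{265} = - \frac{12763103}{265}$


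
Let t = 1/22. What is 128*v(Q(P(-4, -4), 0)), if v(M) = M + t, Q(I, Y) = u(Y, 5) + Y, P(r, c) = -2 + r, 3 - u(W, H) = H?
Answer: -2752/11 ≈ -250.18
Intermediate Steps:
u(W, H) = 3 - H
Q(I, Y) = -2 + Y (Q(I, Y) = (3 - 1*5) + Y = (3 - 5) + Y = -2 + Y)
t = 1/22 ≈ 0.045455
v(M) = 1/22 + M (v(M) = M + 1/22 = 1/22 + M)
128*v(Q(P(-4, -4), 0)) = 128*(1/22 + (-2 + 0)) = 128*(1/22 - 2) = 128*(-43/22) = -2752/11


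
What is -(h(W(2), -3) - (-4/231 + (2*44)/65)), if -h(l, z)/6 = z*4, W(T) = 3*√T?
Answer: -1061012/15015 ≈ -70.663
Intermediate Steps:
h(l, z) = -24*z (h(l, z) = -6*z*4 = -24*z)
-(h(W(2), -3) - (-4/231 + (2*44)/65)) = -(-24*(-3) - (-4/231 + (2*44)/65)) = -(72 - (-4*1/231 + 88*(1/65))) = -(72 - (-4/231 + 88/65)) = -(72 - 1*20068/15015) = -(72 - 20068/15015) = -1*1061012/15015 = -1061012/15015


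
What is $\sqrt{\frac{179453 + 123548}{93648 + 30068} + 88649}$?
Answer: $\frac{\sqrt{339216983444365}}{61858} \approx 297.74$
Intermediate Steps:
$\sqrt{\frac{179453 + 123548}{93648 + 30068} + 88649} = \sqrt{\frac{303001}{123716} + 88649} = \sqrt{\frac{10967602685}{123716}} = \frac{\sqrt{339216983444365}}{61858}$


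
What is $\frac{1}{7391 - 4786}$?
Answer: $\frac{1}{2605} \approx 0.00038388$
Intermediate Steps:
$\frac{1}{7391 - 4786} = \frac{1}{2605}$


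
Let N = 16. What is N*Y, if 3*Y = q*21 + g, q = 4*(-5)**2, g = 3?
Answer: 11216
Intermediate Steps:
q = 100 (q = 4*25 = 100)
Y = 701 (Y = (100*21 + 3)/3 = (2100 + 3)/3 = (1/3)*2103 = 701)
N*Y = 16*701 = 11216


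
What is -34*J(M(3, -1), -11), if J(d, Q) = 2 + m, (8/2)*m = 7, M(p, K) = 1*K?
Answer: -255/2 ≈ -127.50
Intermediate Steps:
M(p, K) = K
m = 7/4 (m = (¼)*7 = 7/4 ≈ 1.7500)
J(d, Q) = 15/4 (J(d, Q) = 2 + 7/4 = 15/4)
-34*J(M(3, -1), -11) = -34*15/4 = -255/2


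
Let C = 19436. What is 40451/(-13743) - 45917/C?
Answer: -1417242967/267108948 ≈ -5.3059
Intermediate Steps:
40451/(-13743) - 45917/C = 40451/(-13743) - 45917/19436 = 40451*(-1/13743) - 45917*1/19436 = -40451/13743 - 45917/19436 = -1417242967/267108948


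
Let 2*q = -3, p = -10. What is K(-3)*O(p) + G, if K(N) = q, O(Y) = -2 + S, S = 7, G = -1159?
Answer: -2333/2 ≈ -1166.5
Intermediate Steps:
q = -3/2 (q = (½)*(-3) = -3/2 ≈ -1.5000)
O(Y) = 5 (O(Y) = -2 + 7 = 5)
K(N) = -3/2
K(-3)*O(p) + G = -3/2*5 - 1159 = -15/2 - 1159 = -2333/2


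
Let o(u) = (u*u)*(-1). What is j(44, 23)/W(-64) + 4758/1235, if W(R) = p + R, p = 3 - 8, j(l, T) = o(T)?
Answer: 3283/285 ≈ 11.519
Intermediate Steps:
o(u) = -u² (o(u) = u²*(-1) = -u²)
j(l, T) = -T²
p = -5
W(R) = -5 + R
j(44, 23)/W(-64) + 4758/1235 = (-1*23²)/(-5 - 64) + 4758/1235 = -1*529/(-69) + 4758*(1/1235) = -529*(-1/69) + 366/95 = 23/3 + 366/95 = 3283/285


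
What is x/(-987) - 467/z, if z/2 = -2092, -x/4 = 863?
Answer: 14904097/4129608 ≈ 3.6091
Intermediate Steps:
x = -3452 (x = -4*863 = -3452)
z = -4184 (z = 2*(-2092) = -4184)
x/(-987) - 467/z = -3452/(-987) - 467/(-4184) = -3452*(-1/987) - 467*(-1/4184) = 3452/987 + 467/4184 = 14904097/4129608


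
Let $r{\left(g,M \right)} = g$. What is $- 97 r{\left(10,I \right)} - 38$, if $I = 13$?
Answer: $-1008$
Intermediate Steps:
$- 97 r{\left(10,I \right)} - 38 = \left(-97\right) 10 - 38 = -970 - 38 = -1008$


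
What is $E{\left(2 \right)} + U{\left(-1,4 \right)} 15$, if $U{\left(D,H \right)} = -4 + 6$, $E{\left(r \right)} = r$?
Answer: $32$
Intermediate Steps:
$U{\left(D,H \right)} = 2$
$E{\left(2 \right)} + U{\left(-1,4 \right)} 15 = 2 + 2 \cdot 15 = 2 + 30 = 32$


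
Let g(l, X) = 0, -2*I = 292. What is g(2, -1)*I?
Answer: 0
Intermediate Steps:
I = -146 (I = -½*292 = -146)
g(2, -1)*I = 0*(-146) = 0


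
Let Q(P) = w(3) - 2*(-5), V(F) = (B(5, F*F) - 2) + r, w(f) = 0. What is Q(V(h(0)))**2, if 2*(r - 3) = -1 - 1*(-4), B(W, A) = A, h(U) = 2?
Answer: 100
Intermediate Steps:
r = 9/2 (r = 3 + (-1 - 1*(-4))/2 = 3 + (-1 + 4)/2 = 3 + (1/2)*3 = 3 + 3/2 = 9/2 ≈ 4.5000)
V(F) = 5/2 + F**2 (V(F) = (F*F - 2) + 9/2 = (F**2 - 2) + 9/2 = (-2 + F**2) + 9/2 = 5/2 + F**2)
Q(P) = 10 (Q(P) = 0 - 2*(-5) = 0 + 10 = 10)
Q(V(h(0)))**2 = 10**2 = 100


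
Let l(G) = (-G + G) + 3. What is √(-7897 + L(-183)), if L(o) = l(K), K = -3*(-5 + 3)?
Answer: I*√7894 ≈ 88.848*I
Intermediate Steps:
K = 6 (K = -3*(-2) = 6)
l(G) = 3 (l(G) = 0 + 3 = 3)
L(o) = 3
√(-7897 + L(-183)) = √(-7897 + 3) = √(-7894) = I*√7894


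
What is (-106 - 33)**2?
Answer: 19321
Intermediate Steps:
(-106 - 33)**2 = (-139)**2 = 19321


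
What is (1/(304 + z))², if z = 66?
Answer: 1/136900 ≈ 7.3046e-6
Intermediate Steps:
(1/(304 + z))² = (1/(304 + 66))² = (1/370)² = 1/136900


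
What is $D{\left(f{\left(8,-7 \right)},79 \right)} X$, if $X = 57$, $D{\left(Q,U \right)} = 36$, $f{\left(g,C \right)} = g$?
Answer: $2052$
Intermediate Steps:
$D{\left(f{\left(8,-7 \right)},79 \right)} X = 36 \cdot 57 = 2052$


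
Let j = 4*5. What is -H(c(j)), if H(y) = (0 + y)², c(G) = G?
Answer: -400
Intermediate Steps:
j = 20
H(y) = y²
-H(c(j)) = -1*20² = -1*400 = -400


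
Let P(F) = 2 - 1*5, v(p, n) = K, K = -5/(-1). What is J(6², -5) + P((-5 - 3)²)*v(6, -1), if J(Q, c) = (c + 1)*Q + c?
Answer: -164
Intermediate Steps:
K = 5 (K = -5*(-1) = 5)
J(Q, c) = c + Q*(1 + c) (J(Q, c) = (1 + c)*Q + c = Q*(1 + c) + c = c + Q*(1 + c))
v(p, n) = 5
P(F) = -3 (P(F) = 2 - 5 = -3)
J(6², -5) + P((-5 - 3)²)*v(6, -1) = (6² - 5 + 6²*(-5)) - 3*5 = (36 - 5 + 36*(-5)) - 15 = (36 - 5 - 180) - 15 = -149 - 15 = -164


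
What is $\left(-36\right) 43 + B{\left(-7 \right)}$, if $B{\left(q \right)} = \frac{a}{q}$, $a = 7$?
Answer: $-1549$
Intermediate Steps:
$B{\left(q \right)} = \frac{7}{q}$
$\left(-36\right) 43 + B{\left(-7 \right)} = \left(-36\right) 43 + \frac{7}{-7} = -1548 + 7 \left(- \frac{1}{7}\right) = -1548 - 1 = -1549$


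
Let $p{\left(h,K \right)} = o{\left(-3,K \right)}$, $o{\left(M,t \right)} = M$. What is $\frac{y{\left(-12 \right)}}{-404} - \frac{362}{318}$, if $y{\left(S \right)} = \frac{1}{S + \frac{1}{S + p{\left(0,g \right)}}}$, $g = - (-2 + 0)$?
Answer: $- \frac{13233059}{11626716} \approx -1.1382$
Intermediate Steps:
$g = 2$ ($g = \left(-1\right) \left(-2\right) = 2$)
$p{\left(h,K \right)} = -3$
$y{\left(S \right)} = \frac{1}{S + \frac{1}{-3 + S}}$ ($y{\left(S \right)} = \frac{1}{S + \frac{1}{S - 3}} = \frac{1}{S + \frac{1}{-3 + S}}$)
$\frac{y{\left(-12 \right)}}{-404} - \frac{362}{318} = \frac{\frac{1}{1 + \left(-12\right)^{2} - -36} \left(-3 - 12\right)}{-404} - \frac{362}{318} = \frac{1}{1 + 144 + 36} \left(-15\right) \left(- \frac{1}{404}\right) - \frac{181}{159} = \frac{1}{181} \left(-15\right) \left(- \frac{1}{404}\right) - \frac{181}{159} = \left(- \frac{15}{181}\right) \left(- \frac{1}{404}\right) - \frac{181}{159} = \frac{15}{73124} - \frac{181}{159} = - \frac{13233059}{11626716}$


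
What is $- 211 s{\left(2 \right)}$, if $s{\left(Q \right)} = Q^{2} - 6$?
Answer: $422$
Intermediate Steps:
$s{\left(Q \right)} = -6 + Q^{2}$ ($s{\left(Q \right)} = Q^{2} - 6 = -6 + Q^{2}$)
$- 211 s{\left(2 \right)} = - 211 \left(-6 + 2^{2}\right) = - 211 \left(-6 + 4\right) = \left(-211\right) \left(-2\right) = 422$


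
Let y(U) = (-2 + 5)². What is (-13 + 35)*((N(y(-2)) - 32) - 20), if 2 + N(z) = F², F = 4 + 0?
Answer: -836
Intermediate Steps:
y(U) = 9 (y(U) = 3² = 9)
F = 4
N(z) = 14 (N(z) = -2 + 4² = -2 + 16 = 14)
(-13 + 35)*((N(y(-2)) - 32) - 20) = (-13 + 35)*((14 - 32) - 20) = 22*(-18 - 20) = 22*(-38) = -836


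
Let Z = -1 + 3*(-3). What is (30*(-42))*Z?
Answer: 12600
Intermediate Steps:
Z = -10 (Z = -1 - 9 = -10)
(30*(-42))*Z = (30*(-42))*(-10) = -1260*(-10) = 12600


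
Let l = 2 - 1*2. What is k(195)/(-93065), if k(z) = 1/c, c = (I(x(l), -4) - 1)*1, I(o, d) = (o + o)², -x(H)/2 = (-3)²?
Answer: -1/120519175 ≈ -8.2974e-9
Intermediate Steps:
l = 0 (l = 2 - 2 = 0)
x(H) = -18 (x(H) = -2*(-3)² = -2*9 = -18)
I(o, d) = 4*o² (I(o, d) = (2*o)² = 4*o²)
c = 1295 (c = (4*(-18)² - 1)*1 = (4*324 - 1)*1 = (1296 - 1)*1 = 1295*1 = 1295)
k(z) = 1/1295
k(195)/(-93065) = (1/1295)/(-93065) = (1/1295)*(-1/93065) = -1/120519175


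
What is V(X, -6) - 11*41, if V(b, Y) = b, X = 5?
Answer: -446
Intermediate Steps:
V(X, -6) - 11*41 = 5 - 11*41 = 5 - 451 = -446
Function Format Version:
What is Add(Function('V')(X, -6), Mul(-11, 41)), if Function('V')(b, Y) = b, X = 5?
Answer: -446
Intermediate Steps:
Add(Function('V')(X, -6), Mul(-11, 41)) = Add(5, Mul(-11, 41)) = Add(5, -451) = -446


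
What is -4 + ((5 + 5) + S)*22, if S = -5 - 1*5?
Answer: -4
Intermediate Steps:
S = -10 (S = -5 - 5 = -10)
-4 + ((5 + 5) + S)*22 = -4 + ((5 + 5) - 10)*22 = -4 + (10 - 10)*22 = -4 + 0*22 = -4 + 0 = -4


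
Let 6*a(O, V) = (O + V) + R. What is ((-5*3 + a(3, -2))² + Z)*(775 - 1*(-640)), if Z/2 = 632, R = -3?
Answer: 19091180/9 ≈ 2.1212e+6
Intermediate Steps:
Z = 1264 (Z = 2*632 = 1264)
a(O, V) = -½ + O/6 + V/6 (a(O, V) = ((O + V) - 3)/6 = (-3 + O + V)/6 = -½ + O/6 + V/6)
((-5*3 + a(3, -2))² + Z)*(775 - 1*(-640)) = ((-5*3 + (-½ + (⅙)*3 + (⅙)*(-2)))² + 1264)*(775 - 1*(-640)) = ((-15 + (-½ + ½ - ⅓))² + 1264)*(775 + 640) = ((-15 - ⅓)² + 1264)*1415 = ((-46/3)² + 1264)*1415 = (2116/9 + 1264)*1415 = (13492/9)*1415 = 19091180/9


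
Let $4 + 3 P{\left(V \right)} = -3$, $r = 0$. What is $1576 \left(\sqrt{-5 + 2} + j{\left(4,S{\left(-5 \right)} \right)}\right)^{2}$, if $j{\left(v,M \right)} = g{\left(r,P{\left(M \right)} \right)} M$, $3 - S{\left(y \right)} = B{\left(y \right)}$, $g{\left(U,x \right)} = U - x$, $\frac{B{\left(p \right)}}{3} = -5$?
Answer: $2775336 + 132384 i \sqrt{3} \approx 2.7753 \cdot 10^{6} + 2.293 \cdot 10^{5} i$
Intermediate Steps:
$P{\left(V \right)} = - \frac{7}{3}$ ($P{\left(V \right)} = - \frac{4}{3} + \frac{1}{3} \left(-3\right) = - \frac{4}{3} - 1 = - \frac{7}{3}$)
$B{\left(p \right)} = -15$ ($B{\left(p \right)} = 3 \left(-5\right) = -15$)
$S{\left(y \right)} = 18$ ($S{\left(y \right)} = 3 - -15 = 3 + 15 = 18$)
$j{\left(v,M \right)} = \frac{7 M}{3}$ ($j{\left(v,M \right)} = \left(0 - - \frac{7}{3}\right) M = \left(0 + \frac{7}{3}\right) M = \frac{7 M}{3}$)
$1576 \left(\sqrt{-5 + 2} + j{\left(4,S{\left(-5 \right)} \right)}\right)^{2} = 1576 \left(\sqrt{-5 + 2} + \frac{7}{3} \cdot 18\right)^{2} = 1576 \left(\sqrt{-3} + 42\right)^{2} = 1576 \left(i \sqrt{3} + 42\right)^{2} = 1576 \left(42 + i \sqrt{3}\right)^{2}$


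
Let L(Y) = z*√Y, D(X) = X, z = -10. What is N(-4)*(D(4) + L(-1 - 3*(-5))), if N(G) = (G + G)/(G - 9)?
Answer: 32/13 - 80*√14/13 ≈ -20.564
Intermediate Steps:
L(Y) = -10*√Y
N(G) = 2*G/(-9 + G) (N(G) = (2*G)/(-9 + G) = 2*G/(-9 + G))
N(-4)*(D(4) + L(-1 - 3*(-5))) = (2*(-4)/(-9 - 4))*(4 - 10*√(-1 - 3*(-5))) = (2*(-4)/(-13))*(4 - 10*√(-1 + 15)) = (2*(-4)*(-1/13))*(4 - 10*√14) = 8*(4 - 10*√14)/13 = 32/13 - 80*√14/13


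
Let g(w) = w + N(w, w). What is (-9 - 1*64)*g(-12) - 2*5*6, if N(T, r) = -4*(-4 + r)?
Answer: -3856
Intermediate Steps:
N(T, r) = 16 - 4*r
g(w) = 16 - 3*w (g(w) = w + (16 - 4*w) = 16 - 3*w)
(-9 - 1*64)*g(-12) - 2*5*6 = (-9 - 1*64)*(16 - 3*(-12)) - 2*5*6 = (-9 - 64)*(16 + 36) - 10*6 = -73*52 - 60 = -3796 - 60 = -3856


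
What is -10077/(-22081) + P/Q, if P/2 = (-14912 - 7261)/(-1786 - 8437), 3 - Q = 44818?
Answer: 4615735314339/10116272033345 ≈ 0.45627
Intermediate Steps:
Q = -44815 (Q = 3 - 1*44818 = 3 - 44818 = -44815)
P = 44346/10223 (P = 2*((-14912 - 7261)/(-1786 - 8437)) = 2*(-22173/(-10223)) = 2*(-22173*(-1/10223)) = 2*(22173/10223) = 44346/10223 ≈ 4.3379)
-10077/(-22081) + P/Q = -10077/(-22081) + (44346/10223)/(-44815) = -10077*(-1/22081) + (44346/10223)*(-1/44815) = 10077/22081 - 44346/458143745 = 4615735314339/10116272033345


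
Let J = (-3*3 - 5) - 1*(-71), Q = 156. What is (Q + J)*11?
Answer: 2343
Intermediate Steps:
J = 57 (J = (-9 - 5) + 71 = -14 + 71 = 57)
(Q + J)*11 = (156 + 57)*11 = 213*11 = 2343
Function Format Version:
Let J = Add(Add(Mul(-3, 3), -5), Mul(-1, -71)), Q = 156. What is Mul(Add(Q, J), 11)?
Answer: 2343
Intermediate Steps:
J = 57 (J = Add(Add(-9, -5), 71) = Add(-14, 71) = 57)
Mul(Add(Q, J), 11) = Mul(Add(156, 57), 11) = Mul(213, 11) = 2343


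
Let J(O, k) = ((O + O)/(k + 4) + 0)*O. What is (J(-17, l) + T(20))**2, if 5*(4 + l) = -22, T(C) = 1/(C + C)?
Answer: 3339568521/193600 ≈ 17250.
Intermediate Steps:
T(C) = 1/(2*C)
l = -42/5 (l = -4 + (1/5)*(-22) = -4 - 22/5 = -42/5 ≈ -8.4000)
J(O, k) = 2*O**2/(4 + k) (J(O, k) = ((2*O)/(4 + k) + 0)*O = (2*O/(4 + k) + 0)*O = (2*O/(4 + k))*O = 2*O**2/(4 + k))
(J(-17, l) + T(20))**2 = (2*(-17)**2/(4 - 42/5) + (1/2)/20)**2 = (2*289/(-22/5) + (1/2)*(1/20))**2 = (2*289*(-5/22) + 1/40)**2 = (-1445/11 + 1/40)**2 = (-57789/440)**2 = 3339568521/193600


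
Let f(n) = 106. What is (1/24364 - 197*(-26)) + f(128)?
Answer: 127374993/24364 ≈ 5228.0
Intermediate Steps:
(1/24364 - 197*(-26)) + f(128) = (1/24364 - 197*(-26)) + 106 = (1/24364 + 5122) + 106 = 124792409/24364 + 106 = 127374993/24364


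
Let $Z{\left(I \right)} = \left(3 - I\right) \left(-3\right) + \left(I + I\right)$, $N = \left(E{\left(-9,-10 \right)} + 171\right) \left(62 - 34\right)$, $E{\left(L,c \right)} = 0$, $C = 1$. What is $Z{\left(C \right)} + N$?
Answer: $4784$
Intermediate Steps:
$N = 4788$ ($N = \left(0 + 171\right) \left(62 - 34\right) = 171 \cdot 28 = 4788$)
$Z{\left(I \right)} = -9 + 5 I$ ($Z{\left(I \right)} = \left(-9 + 3 I\right) + 2 I = -9 + 5 I$)
$Z{\left(C \right)} + N = \left(-9 + 5 \cdot 1\right) + 4788 = \left(-9 + 5\right) + 4788 = -4 + 4788 = 4784$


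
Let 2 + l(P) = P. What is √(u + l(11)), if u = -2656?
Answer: I*√2647 ≈ 51.449*I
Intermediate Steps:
l(P) = -2 + P
√(u + l(11)) = √(-2656 + (-2 + 11)) = √(-2656 + 9) = √(-2647) = I*√2647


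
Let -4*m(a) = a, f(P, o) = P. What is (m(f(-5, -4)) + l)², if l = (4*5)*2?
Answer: 27225/16 ≈ 1701.6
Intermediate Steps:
m(a) = -a/4
l = 40 (l = 20*2 = 40)
(m(f(-5, -4)) + l)² = (-¼*(-5) + 40)² = (5/4 + 40)² = (165/4)² = 27225/16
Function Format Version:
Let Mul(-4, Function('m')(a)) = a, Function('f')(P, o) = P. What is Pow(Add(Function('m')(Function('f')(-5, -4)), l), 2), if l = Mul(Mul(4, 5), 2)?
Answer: Rational(27225, 16) ≈ 1701.6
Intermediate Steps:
Function('m')(a) = Mul(Rational(-1, 4), a)
l = 40 (l = Mul(20, 2) = 40)
Pow(Add(Function('m')(Function('f')(-5, -4)), l), 2) = Pow(Add(Mul(Rational(-1, 4), -5), 40), 2) = Pow(Add(Rational(5, 4), 40), 2) = Pow(Rational(165, 4), 2) = Rational(27225, 16)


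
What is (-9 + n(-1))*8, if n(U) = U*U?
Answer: -64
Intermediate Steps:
n(U) = U²
(-9 + n(-1))*8 = (-9 + (-1)²)*8 = (-9 + 1)*8 = -8*8 = -64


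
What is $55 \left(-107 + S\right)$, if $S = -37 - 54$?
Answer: $-10890$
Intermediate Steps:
$S = -91$ ($S = -37 - 54 = -91$)
$55 \left(-107 + S\right) = 55 \left(-107 - 91\right) = 55 \left(-198\right) = -10890$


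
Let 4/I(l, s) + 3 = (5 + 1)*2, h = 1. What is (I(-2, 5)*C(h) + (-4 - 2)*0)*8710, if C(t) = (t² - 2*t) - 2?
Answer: -34840/3 ≈ -11613.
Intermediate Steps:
I(l, s) = 4/9 (I(l, s) = 4/(-3 + (5 + 1)*2) = 4/(-3 + 6*2) = 4/(-3 + 12) = 4/9)
C(t) = -2 + t² - 2*t
(I(-2, 5)*C(h) + (-4 - 2)*0)*8710 = (4*(-2 + 1² - 2*1)/9 + (-4 - 2)*0)*8710 = (4*(-2 + 1 - 2)/9 - 6*0)*8710 = ((4/9)*(-3) + 0)*8710 = (-4/3 + 0)*8710 = -4/3*8710 = -34840/3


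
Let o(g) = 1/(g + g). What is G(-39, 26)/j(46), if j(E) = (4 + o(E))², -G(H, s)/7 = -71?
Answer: 4206608/136161 ≈ 30.894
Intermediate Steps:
G(H, s) = 497 (G(H, s) = -7*(-71) = 497)
o(g) = 1/(2*g)
j(E) = (4 + 1/(2*E))²
G(-39, 26)/j(46) = 497/(((¼)*(1 + 8*46)²/46²)) = 497/(((¼)*(1/2116)*(1 + 368)²)) = 497/(((¼)*(1/2116)*369²)) = 497/(((¼)*(1/2116)*136161)) = 497/(136161/8464) = 497*(8464/136161) = 4206608/136161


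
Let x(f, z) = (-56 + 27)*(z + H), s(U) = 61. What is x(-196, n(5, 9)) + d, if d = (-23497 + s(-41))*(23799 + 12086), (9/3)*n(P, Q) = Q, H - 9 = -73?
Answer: -840999091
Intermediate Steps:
H = -64 (H = 9 - 73 = -64)
n(P, Q) = Q/3
x(f, z) = 1856 - 29*z (x(f, z) = (-56 + 27)*(z - 64) = -29*(-64 + z) = 1856 - 29*z)
d = -841000860 (d = (-23497 + 61)*(23799 + 12086) = -23436*35885 = -841000860)
x(-196, n(5, 9)) + d = (1856 - 29*9/3) - 841000860 = (1856 - 29*3) - 841000860 = (1856 - 87) - 841000860 = 1769 - 841000860 = -840999091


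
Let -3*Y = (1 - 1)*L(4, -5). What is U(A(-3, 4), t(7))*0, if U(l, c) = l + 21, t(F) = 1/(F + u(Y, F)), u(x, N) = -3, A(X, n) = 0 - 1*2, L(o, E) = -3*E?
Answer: 0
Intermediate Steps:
A(X, n) = -2 (A(X, n) = 0 - 2 = -2)
Y = 0 (Y = -(1 - 1)*(-3*(-5))/3 = -0*15 = -1/3*0 = 0)
t(F) = 1/(-3 + F) (t(F) = 1/(F - 3) = 1/(-3 + F))
U(l, c) = 21 + l
U(A(-3, 4), t(7))*0 = (21 - 2)*0 = 19*0 = 0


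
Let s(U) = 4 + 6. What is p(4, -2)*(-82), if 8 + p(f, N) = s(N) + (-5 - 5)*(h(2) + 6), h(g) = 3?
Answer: 7216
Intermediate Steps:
s(U) = 10
p(f, N) = -88 (p(f, N) = -8 + (10 + (-5 - 5)*(3 + 6)) = -8 + (10 - 10*9) = -8 + (10 - 90) = -8 - 80 = -88)
p(4, -2)*(-82) = -88*(-82) = 7216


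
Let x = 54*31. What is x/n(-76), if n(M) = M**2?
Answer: 837/2888 ≈ 0.28982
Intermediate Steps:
x = 1674
x/n(-76) = 1674/((-76)**2) = 1674/5776 = 1674*(1/5776) = 837/2888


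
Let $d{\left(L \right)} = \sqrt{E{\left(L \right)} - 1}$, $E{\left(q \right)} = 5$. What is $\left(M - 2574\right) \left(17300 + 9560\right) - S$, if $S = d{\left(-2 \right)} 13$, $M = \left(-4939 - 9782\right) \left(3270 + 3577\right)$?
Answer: $-2707414430486$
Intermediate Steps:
$M = -100794687$ ($M = \left(-14721\right) 6847 = -100794687$)
$d{\left(L \right)} = 2$ ($d{\left(L \right)} = \sqrt{5 - 1} = \sqrt{4} = 2$)
$S = 26$ ($S = 2 \cdot 13 = 26$)
$\left(M - 2574\right) \left(17300 + 9560\right) - S = \left(-100794687 - 2574\right) \left(17300 + 9560\right) - 26 = \left(-100797261\right) 26860 - 26 = -2707414430460 - 26 = -2707414430486$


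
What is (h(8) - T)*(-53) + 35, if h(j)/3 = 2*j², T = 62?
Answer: -17031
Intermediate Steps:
h(j) = 6*j² (h(j) = 3*(2*j²) = 6*j²)
(h(8) - T)*(-53) + 35 = (6*8² - 1*62)*(-53) + 35 = (6*64 - 62)*(-53) + 35 = (384 - 62)*(-53) + 35 = 322*(-53) + 35 = -17066 + 35 = -17031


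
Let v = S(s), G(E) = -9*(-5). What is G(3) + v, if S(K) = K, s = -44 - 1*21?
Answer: -20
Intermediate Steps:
s = -65 (s = -44 - 21 = -65)
G(E) = 45
v = -65
G(3) + v = 45 - 65 = -20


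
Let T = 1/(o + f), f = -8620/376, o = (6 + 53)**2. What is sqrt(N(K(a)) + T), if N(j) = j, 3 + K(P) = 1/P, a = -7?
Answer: 452*I*sqrt(1625295)/325059 ≈ 1.7727*I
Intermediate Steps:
K(P) = -3 + 1/P
o = 3481 (o = 59**2 = 3481)
f = -2155/94 (f = -8620*1/376 = -2155/94 ≈ -22.926)
T = 94/325059 (T = 1/(3481 - 2155/94) = 1/(325059/94) = 94/325059 ≈ 0.00028918)
sqrt(N(K(a)) + T) = sqrt((-3 + 1/(-7)) + 94/325059) = sqrt((-3 - 1/7) + 94/325059) = sqrt(-22/7 + 94/325059) = sqrt(-1021520/325059) = 452*I*sqrt(1625295)/325059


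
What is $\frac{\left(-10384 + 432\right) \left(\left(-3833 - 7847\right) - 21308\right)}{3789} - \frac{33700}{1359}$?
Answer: $\frac{49558595276}{572139} \approx 86620.0$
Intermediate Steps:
$\frac{\left(-10384 + 432\right) \left(\left(-3833 - 7847\right) - 21308\right)}{3789} - \frac{33700}{1359} = - 9952 \left(-11680 - 21308\right) \frac{1}{3789} - \frac{33700}{1359} = \left(-9952\right) \left(-32988\right) \frac{1}{3789} - \frac{33700}{1359} = 328296576 \cdot \frac{1}{3789} - \frac{33700}{1359} = \frac{109432192}{1263} - \frac{33700}{1359} = \frac{49558595276}{572139}$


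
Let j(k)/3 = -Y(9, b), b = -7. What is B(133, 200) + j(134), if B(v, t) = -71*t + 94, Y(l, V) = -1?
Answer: -14103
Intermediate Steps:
B(v, t) = 94 - 71*t
j(k) = 3 (j(k) = 3*(-1*(-1)) = 3*1 = 3)
B(133, 200) + j(134) = (94 - 71*200) + 3 = (94 - 14200) + 3 = -14106 + 3 = -14103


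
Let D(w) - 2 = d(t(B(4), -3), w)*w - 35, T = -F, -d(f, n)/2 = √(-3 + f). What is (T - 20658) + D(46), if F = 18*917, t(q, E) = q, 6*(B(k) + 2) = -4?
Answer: -37197 - 92*I*√51/3 ≈ -37197.0 - 219.0*I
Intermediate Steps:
B(k) = -8/3 (B(k) = -2 + (⅙)*(-4) = -2 - ⅔ = -8/3)
F = 16506
d(f, n) = -2*√(-3 + f)
T = -16506 (T = -1*16506 = -16506)
D(w) = -33 - 2*I*w*√51/3 (D(w) = 2 + ((-2*√(-3 - 8/3))*w - 35) = 2 + ((-2*I*√51/3)*w - 35) = 2 + (-2*I*w*√51/3 - 35) = 2 + (-35 - 2*I*w*√51/3) = -33 - 2*I*w*√51/3)
(T - 20658) + D(46) = (-16506 - 20658) + (-33 - ⅔*I*46*√51) = -37164 + (-33 - 92*I*√51/3) = -37197 - 92*I*√51/3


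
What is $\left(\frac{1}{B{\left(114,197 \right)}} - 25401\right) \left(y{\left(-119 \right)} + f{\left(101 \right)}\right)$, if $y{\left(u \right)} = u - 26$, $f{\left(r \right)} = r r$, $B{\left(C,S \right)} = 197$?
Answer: $- \frac{50320183776}{197} \approx -2.5543 \cdot 10^{8}$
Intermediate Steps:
$f{\left(r \right)} = r^{2}$
$y{\left(u \right)} = -26 + u$
$\left(\frac{1}{B{\left(114,197 \right)}} - 25401\right) \left(y{\left(-119 \right)} + f{\left(101 \right)}\right) = \left(\frac{1}{197} - 25401\right) \left(\left(-26 - 119\right) + 101^{2}\right) = \left(\frac{1}{197} - 25401\right) \left(-145 + 10201\right) = \left(- \frac{5003996}{197}\right) 10056 = - \frac{50320183776}{197}$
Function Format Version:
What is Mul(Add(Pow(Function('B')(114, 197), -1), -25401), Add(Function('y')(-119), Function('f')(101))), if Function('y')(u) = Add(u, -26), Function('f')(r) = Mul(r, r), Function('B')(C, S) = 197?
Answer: Rational(-50320183776, 197) ≈ -2.5543e+8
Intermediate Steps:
Function('f')(r) = Pow(r, 2)
Function('y')(u) = Add(-26, u)
Mul(Add(Pow(Function('B')(114, 197), -1), -25401), Add(Function('y')(-119), Function('f')(101))) = Mul(Add(Pow(197, -1), -25401), Add(Add(-26, -119), Pow(101, 2))) = Mul(Add(Rational(1, 197), -25401), Add(-145, 10201)) = Mul(Rational(-5003996, 197), 10056) = Rational(-50320183776, 197)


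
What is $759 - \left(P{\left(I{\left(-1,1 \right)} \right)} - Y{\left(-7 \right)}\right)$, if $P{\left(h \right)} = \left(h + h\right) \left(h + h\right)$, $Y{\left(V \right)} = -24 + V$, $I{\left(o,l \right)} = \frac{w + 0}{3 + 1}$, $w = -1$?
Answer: $\frac{2911}{4} \approx 727.75$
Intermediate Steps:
$I{\left(o,l \right)} = - \frac{1}{4}$ ($I{\left(o,l \right)} = \frac{-1 + 0}{3 + 1} = - \frac{1}{4}$)
$P{\left(h \right)} = 4 h^{2}$ ($P{\left(h \right)} = 2 h 2 h = 4 h^{2}$)
$759 - \left(P{\left(I{\left(-1,1 \right)} \right)} - Y{\left(-7 \right)}\right) = 759 - \left(4 \left(- \frac{1}{4}\right)^{2} - \left(-24 - 7\right)\right) = 759 - \left(4 \cdot \frac{1}{16} - -31\right) = 759 - \left(\frac{1}{4} + 31\right) = 759 - \frac{125}{4} = \frac{2911}{4}$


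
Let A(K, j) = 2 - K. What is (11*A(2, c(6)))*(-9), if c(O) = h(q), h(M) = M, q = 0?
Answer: 0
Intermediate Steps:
c(O) = 0
(11*A(2, c(6)))*(-9) = (11*(2 - 1*2))*(-9) = (11*(2 - 2))*(-9) = (11*0)*(-9) = 0*(-9) = 0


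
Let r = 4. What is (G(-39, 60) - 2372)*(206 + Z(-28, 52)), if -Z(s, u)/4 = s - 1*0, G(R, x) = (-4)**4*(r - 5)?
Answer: -835704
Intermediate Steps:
G(R, x) = -256 (G(R, x) = (-4)**4*(4 - 5) = 256*(-1) = -256)
Z(s, u) = -4*s (Z(s, u) = -4*(s - 1*0) = -4*(s + 0) = -4*s)
(G(-39, 60) - 2372)*(206 + Z(-28, 52)) = (-256 - 2372)*(206 - 4*(-28)) = -2628*(206 + 112) = -2628*318 = -835704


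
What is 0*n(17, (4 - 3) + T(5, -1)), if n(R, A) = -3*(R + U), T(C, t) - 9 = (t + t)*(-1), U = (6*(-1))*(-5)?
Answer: 0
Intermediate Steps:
U = 30 (U = -6*(-5) = 30)
T(C, t) = 9 - 2*t (T(C, t) = 9 + (t + t)*(-1) = 9 + (2*t)*(-1) = 9 - 2*t)
n(R, A) = -90 - 3*R (n(R, A) = -3*(R + 30) = -3*(30 + R) = -90 - 3*R)
0*n(17, (4 - 3) + T(5, -1)) = 0*(-90 - 3*17) = 0*(-90 - 51) = 0*(-141) = 0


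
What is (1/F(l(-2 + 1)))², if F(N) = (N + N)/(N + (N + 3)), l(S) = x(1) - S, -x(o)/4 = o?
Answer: ¼ ≈ 0.25000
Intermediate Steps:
x(o) = -4*o
l(S) = -4 - S (l(S) = -4*1 - S = -4 - S)
F(N) = 2*N/(3 + 2*N) (F(N) = (2*N)/(N + (3 + N)) = (2*N)/(3 + 2*N) = 2*N/(3 + 2*N))
(1/F(l(-2 + 1)))² = (1/(2*(-4 - (-2 + 1))/(3 + 2*(-4 - (-2 + 1)))))² = (1/(2*(-4 - 1*(-1))/(3 + 2*(-4 - 1*(-1)))))² = (1/(2*(-4 + 1)/(3 + 2*(-4 + 1))))² = (1/(2*(-3)/(3 + 2*(-3))))² = (1/(2*(-3)/(3 - 6)))² = (1/(2*(-3)/(-3)))² = (1/(2*(-3)*(-⅓)))² = (1/2)² = (½)² = ¼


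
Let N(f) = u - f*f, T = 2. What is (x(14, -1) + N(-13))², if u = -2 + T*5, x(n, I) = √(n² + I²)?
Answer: (-161 + √197)² ≈ 21599.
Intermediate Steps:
x(n, I) = √(I² + n²)
u = 8 (u = -2 + 2*5 = -2 + 10 = 8)
N(f) = 8 - f² (N(f) = 8 - f*f = 8 - f²)
(x(14, -1) + N(-13))² = (√((-1)² + 14²) + (8 - 1*(-13)²))² = (√(1 + 196) + (8 - 1*169))² = (√197 + (8 - 169))² = (√197 - 161)² = (-161 + √197)²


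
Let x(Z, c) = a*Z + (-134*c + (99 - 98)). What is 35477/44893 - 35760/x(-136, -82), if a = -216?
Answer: -11556305/120807063 ≈ -0.095659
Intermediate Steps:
x(Z, c) = 1 - 216*Z - 134*c (x(Z, c) = -216*Z + (-134*c + (99 - 98)) = -216*Z + (-134*c + 1) = -216*Z + (1 - 134*c) = 1 - 216*Z - 134*c)
35477/44893 - 35760/x(-136, -82) = 35477/44893 - 35760/(1 - 216*(-136) - 134*(-82)) = 35477*(1/44893) - 35760/(1 + 29376 + 10988) = 35477/44893 - 35760/40365 = 35477/44893 - 35760*1/40365 = 35477/44893 - 2384/2691 = -11556305/120807063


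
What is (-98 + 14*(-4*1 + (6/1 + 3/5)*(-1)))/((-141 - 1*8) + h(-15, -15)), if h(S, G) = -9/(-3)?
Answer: 616/365 ≈ 1.6877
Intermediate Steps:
h(S, G) = 3 (h(S, G) = -9*(-⅓) = 3)
(-98 + 14*(-4*1 + (6/1 + 3/5)*(-1)))/((-141 - 1*8) + h(-15, -15)) = (-98 + 14*(-4*1 + (6/1 + 3/5)*(-1)))/((-141 - 1*8) + 3) = (-98 + 14*(-4 + (6*1 + 3*(⅕))*(-1)))/((-141 - 8) + 3) = (-98 + 14*(-4 + (6 + ⅗)*(-1)))/(-149 + 3) = (-98 + 14*(-4 + (33/5)*(-1)))/(-146) = (-98 + 14*(-4 - 33/5))*(-1/146) = (-98 + 14*(-53/5))*(-1/146) = (-98 - 742/5)*(-1/146) = -1232/5*(-1/146) = 616/365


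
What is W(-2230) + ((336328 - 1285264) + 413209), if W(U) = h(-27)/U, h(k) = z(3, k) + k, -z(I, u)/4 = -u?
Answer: -238934215/446 ≈ -5.3573e+5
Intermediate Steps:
z(I, u) = 4*u (z(I, u) = -(-4)*u = 4*u)
h(k) = 5*k (h(k) = 4*k + k = 5*k)
W(U) = -135/U (W(U) = (5*(-27))/U = -135/U)
W(-2230) + ((336328 - 1285264) + 413209) = -135/(-2230) + ((336328 - 1285264) + 413209) = -135*(-1/2230) + (-948936 + 413209) = 27/446 - 535727 = -238934215/446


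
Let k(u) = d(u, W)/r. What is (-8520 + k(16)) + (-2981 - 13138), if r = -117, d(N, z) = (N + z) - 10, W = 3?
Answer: -320308/13 ≈ -24639.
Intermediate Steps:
d(N, z) = -10 + N + z
k(u) = 7/117 - u/117 (k(u) = (-10 + u + 3)/(-117) = (-7 + u)*(-1/117) = 7/117 - u/117)
(-8520 + k(16)) + (-2981 - 13138) = (-8520 + (7/117 - 1/117*16)) + (-2981 - 13138) = (-8520 + (7/117 - 16/117)) - 16119 = (-8520 - 1/13) - 16119 = -110761/13 - 16119 = -320308/13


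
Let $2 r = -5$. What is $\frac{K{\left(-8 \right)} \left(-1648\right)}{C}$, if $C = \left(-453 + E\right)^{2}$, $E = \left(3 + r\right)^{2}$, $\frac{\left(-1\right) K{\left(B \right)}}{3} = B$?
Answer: $- \frac{632832}{3279721} \approx -0.19295$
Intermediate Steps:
$r = - \frac{5}{2}$ ($r = \frac{1}{2} \left(-5\right) = - \frac{5}{2} \approx -2.5$)
$K{\left(B \right)} = - 3 B$
$E = \frac{1}{4}$ ($E = \left(3 - \frac{5}{2}\right)^{2} = \left(\frac{1}{2}\right)^{2} = \frac{1}{4} \approx 0.25$)
$C = \frac{3279721}{16}$ ($C = \left(-453 + \frac{1}{4}\right)^{2} = \left(- \frac{1811}{4}\right)^{2} = \frac{3279721}{16} \approx 2.0498 \cdot 10^{5}$)
$\frac{K{\left(-8 \right)} \left(-1648\right)}{C} = \frac{\left(-3\right) \left(-8\right) \left(-1648\right)}{\frac{3279721}{16}} = 24 \left(-1648\right) \frac{16}{3279721} = \left(-39552\right) \frac{16}{3279721} = - \frac{632832}{3279721}$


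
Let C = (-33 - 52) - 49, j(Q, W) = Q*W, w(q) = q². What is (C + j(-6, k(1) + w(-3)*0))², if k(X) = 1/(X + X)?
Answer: 18769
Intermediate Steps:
k(X) = 1/(2*X)
C = -134 (C = -85 - 49 = -134)
(C + j(-6, k(1) + w(-3)*0))² = (-134 - 6*((½)/1 + (-3)²*0))² = (-134 - 6*((½)*1 + 9*0))² = (-134 - 6*(½ + 0))² = (-134 - 6*½)² = (-134 - 3)² = (-137)² = 18769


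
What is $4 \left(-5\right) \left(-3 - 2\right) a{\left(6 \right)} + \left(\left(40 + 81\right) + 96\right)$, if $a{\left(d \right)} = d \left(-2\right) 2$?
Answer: $-2183$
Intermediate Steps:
$a{\left(d \right)} = - 4 d$ ($a{\left(d \right)} = - 2 d 2 = - 4 d$)
$4 \left(-5\right) \left(-3 - 2\right) a{\left(6 \right)} + \left(\left(40 + 81\right) + 96\right) = 4 \left(-5\right) \left(-3 - 2\right) \left(\left(-4\right) 6\right) + \left(\left(40 + 81\right) + 96\right) = \left(-20\right) \left(-5\right) \left(-24\right) + \left(121 + 96\right) = 100 \left(-24\right) + 217 = -2400 + 217 = -2183$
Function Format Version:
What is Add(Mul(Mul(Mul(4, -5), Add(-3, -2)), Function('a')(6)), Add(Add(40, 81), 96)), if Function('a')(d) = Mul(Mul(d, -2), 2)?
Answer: -2183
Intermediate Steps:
Function('a')(d) = Mul(-4, d) (Function('a')(d) = Mul(Mul(-2, d), 2) = Mul(-4, d))
Add(Mul(Mul(Mul(4, -5), Add(-3, -2)), Function('a')(6)), Add(Add(40, 81), 96)) = Add(Mul(Mul(Mul(4, -5), Add(-3, -2)), Mul(-4, 6)), Add(Add(40, 81), 96)) = Add(Mul(Mul(-20, -5), -24), Add(121, 96)) = Add(Mul(100, -24), 217) = Add(-2400, 217) = -2183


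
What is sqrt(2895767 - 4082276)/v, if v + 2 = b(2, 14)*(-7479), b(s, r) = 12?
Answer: -I*sqrt(1186509)/89750 ≈ -0.012137*I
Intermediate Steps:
v = -89750 (v = -2 + 12*(-7479) = -2 - 89748 = -89750)
sqrt(2895767 - 4082276)/v = sqrt(2895767 - 4082276)/(-89750) = sqrt(-1186509)*(-1/89750) = (I*sqrt(1186509))*(-1/89750) = -I*sqrt(1186509)/89750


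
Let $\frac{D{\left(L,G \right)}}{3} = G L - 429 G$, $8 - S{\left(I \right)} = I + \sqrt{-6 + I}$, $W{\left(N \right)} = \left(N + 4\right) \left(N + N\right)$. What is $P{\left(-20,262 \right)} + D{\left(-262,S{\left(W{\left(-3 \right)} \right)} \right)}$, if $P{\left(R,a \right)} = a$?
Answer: $-28760 + 4146 i \sqrt{3} \approx -28760.0 + 7181.1 i$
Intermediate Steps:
$W{\left(N \right)} = 2 N \left(4 + N\right)$ ($W{\left(N \right)} = \left(4 + N\right) 2 N = 2 N \left(4 + N\right)$)
$S{\left(I \right)} = 8 - I - \sqrt{-6 + I}$ ($S{\left(I \right)} = 8 - \left(I + \sqrt{-6 + I}\right) = 8 - I - \sqrt{-6 + I}$)
$D{\left(L,G \right)} = - 1287 G + 3 G L$ ($D{\left(L,G \right)} = 3 \left(G L - 429 G\right) = 3 \left(- 429 G + G L\right) = - 1287 G + 3 G L$)
$P{\left(-20,262 \right)} + D{\left(-262,S{\left(W{\left(-3 \right)} \right)} \right)} = 262 + 3 \left(8 - 2 \left(-3\right) \left(4 - 3\right) - \sqrt{-6 + 2 \left(-3\right) \left(4 - 3\right)}\right) \left(-429 - 262\right) = 262 + 3 \left(8 - 2 \left(-3\right) 1 - \sqrt{-6 + 2 \left(-3\right) 1}\right) \left(-691\right) = 262 + 3 \left(8 - -6 - \sqrt{-6 - 6}\right) \left(-691\right) = 262 + 3 \left(8 + 6 - \sqrt{-12}\right) \left(-691\right) = 262 + 3 \left(8 + 6 - 2 i \sqrt{3}\right) \left(-691\right) = 262 + 3 \left(14 - 2 i \sqrt{3}\right) \left(-691\right) = 262 - \left(29022 - 4146 i \sqrt{3}\right) = -28760 + 4146 i \sqrt{3}$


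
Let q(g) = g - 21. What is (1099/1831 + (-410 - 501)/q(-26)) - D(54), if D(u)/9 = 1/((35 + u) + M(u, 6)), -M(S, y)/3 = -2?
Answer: 162596417/8175415 ≈ 19.888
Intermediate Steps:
M(S, y) = 6 (M(S, y) = -3*(-2) = 6)
q(g) = -21 + g
D(u) = 9/(41 + u) (D(u) = 9/((35 + u) + 6) = 9/(41 + u))
(1099/1831 + (-410 - 501)/q(-26)) - D(54) = (1099/1831 + (-410 - 501)/(-21 - 26)) - 9/(41 + 54) = (1099*(1/1831) - 911/(-47)) - 9/95 = (1099/1831 - 911*(-1/47)) - 9/95 = (1099/1831 + 911/47) - 1*9/95 = 1719694/86057 - 9/95 = 162596417/8175415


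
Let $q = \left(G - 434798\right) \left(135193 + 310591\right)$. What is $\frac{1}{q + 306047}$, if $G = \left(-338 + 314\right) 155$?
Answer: $- \frac{1}{195484002065} \approx -5.1155 \cdot 10^{-12}$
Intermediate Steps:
$G = -3720$ ($G = \left(-24\right) 155 = -3720$)
$q = -195484308112$ ($q = \left(-3720 - 434798\right) \left(135193 + 310591\right) = \left(-438518\right) 445784 = -195484308112$)
$\frac{1}{q + 306047} = \frac{1}{-195484308112 + 306047} = \frac{1}{-195484002065} = - \frac{1}{195484002065}$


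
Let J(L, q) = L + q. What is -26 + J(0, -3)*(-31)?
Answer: 67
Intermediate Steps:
-26 + J(0, -3)*(-31) = -26 + (0 - 3)*(-31) = -26 - 3*(-31) = -26 + 93 = 67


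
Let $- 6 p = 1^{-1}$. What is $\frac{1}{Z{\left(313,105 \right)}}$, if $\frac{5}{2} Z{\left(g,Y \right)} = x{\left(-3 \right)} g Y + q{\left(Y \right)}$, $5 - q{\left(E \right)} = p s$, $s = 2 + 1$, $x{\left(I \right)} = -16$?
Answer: $- \frac{5}{1051669} \approx -4.7543 \cdot 10^{-6}$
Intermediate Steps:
$p = - \frac{1}{6}$ ($p = - \frac{1}{6 \cdot 1} = \left(- \frac{1}{6}\right) 1 = - \frac{1}{6} \approx -0.16667$)
$s = 3$
$q{\left(E \right)} = \frac{11}{2}$ ($q{\left(E \right)} = 5 - \left(- \frac{1}{6}\right) 3 = 5 - - \frac{1}{2} = 5 + \frac{1}{2} = \frac{11}{2}$)
$Z{\left(g,Y \right)} = \frac{11}{5} - \frac{32 Y g}{5}$ ($Z{\left(g,Y \right)} = \frac{2 \left(- 16 g Y + \frac{11}{2}\right)}{5} = \frac{2 \left(- 16 Y g + \frac{11}{2}\right)}{5} = \frac{2 \left(\frac{11}{2} - 16 Y g\right)}{5} = \frac{11}{5} - \frac{32 Y g}{5}$)
$\frac{1}{Z{\left(313,105 \right)}} = \frac{1}{\frac{11}{5} - 672 \cdot 313} = \frac{1}{\frac{11}{5} - 210336} = \frac{1}{- \frac{1051669}{5}} = - \frac{5}{1051669}$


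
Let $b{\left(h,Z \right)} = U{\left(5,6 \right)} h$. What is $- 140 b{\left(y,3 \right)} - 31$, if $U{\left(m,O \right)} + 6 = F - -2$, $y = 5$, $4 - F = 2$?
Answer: $1369$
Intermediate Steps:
$F = 2$ ($F = 4 - 2 = 2$)
$U{\left(m,O \right)} = -2$ ($U{\left(m,O \right)} = -6 + \left(2 - -2\right) = -6 + \left(2 + 2\right) = -6 + 4 = -2$)
$b{\left(h,Z \right)} = - 2 h$
$- 140 b{\left(y,3 \right)} - 31 = - 140 \left(\left(-2\right) 5\right) - 31 = \left(-140\right) \left(-10\right) - 31 = 1400 - 31 = 1369$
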